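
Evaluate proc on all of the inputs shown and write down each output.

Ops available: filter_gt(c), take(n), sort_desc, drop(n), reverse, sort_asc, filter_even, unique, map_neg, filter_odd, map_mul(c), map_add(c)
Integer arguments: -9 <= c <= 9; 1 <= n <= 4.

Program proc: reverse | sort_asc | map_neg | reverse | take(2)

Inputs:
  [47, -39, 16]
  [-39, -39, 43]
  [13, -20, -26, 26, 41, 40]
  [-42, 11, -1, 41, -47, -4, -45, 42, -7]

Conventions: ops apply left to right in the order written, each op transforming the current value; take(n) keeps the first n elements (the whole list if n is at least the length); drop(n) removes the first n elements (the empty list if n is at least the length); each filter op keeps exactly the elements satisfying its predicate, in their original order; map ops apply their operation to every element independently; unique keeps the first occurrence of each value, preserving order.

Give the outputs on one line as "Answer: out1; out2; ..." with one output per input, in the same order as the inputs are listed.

[-47, -16]; [-43, 39]; [-41, -40]; [-42, -41]

Execution, op by op:
  [47, -39, 16] -> [16, -39, 47] -> [-39, 16, 47] -> [39, -16, -47] -> [-47, -16, 39] -> [-47, -16]
  [-39, -39, 43] -> [43, -39, -39] -> [-39, -39, 43] -> [39, 39, -43] -> [-43, 39, 39] -> [-43, 39]
  [13, -20, -26, 26, 41, 40] -> [40, 41, 26, -26, -20, 13] -> [-26, -20, 13, 26, 40, 41] -> [26, 20, -13, -26, -40, -41] -> [-41, -40, -26, -13, 20, 26] -> [-41, -40]
  [-42, 11, -1, 41, -47, -4, -45, 42, -7] -> [-7, 42, -45, -4, -47, 41, -1, 11, -42] -> [-47, -45, -42, -7, -4, -1, 11, 41, 42] -> [47, 45, 42, 7, 4, 1, -11, -41, -42] -> [-42, -41, -11, 1, 4, 7, 42, 45, 47] -> [-42, -41]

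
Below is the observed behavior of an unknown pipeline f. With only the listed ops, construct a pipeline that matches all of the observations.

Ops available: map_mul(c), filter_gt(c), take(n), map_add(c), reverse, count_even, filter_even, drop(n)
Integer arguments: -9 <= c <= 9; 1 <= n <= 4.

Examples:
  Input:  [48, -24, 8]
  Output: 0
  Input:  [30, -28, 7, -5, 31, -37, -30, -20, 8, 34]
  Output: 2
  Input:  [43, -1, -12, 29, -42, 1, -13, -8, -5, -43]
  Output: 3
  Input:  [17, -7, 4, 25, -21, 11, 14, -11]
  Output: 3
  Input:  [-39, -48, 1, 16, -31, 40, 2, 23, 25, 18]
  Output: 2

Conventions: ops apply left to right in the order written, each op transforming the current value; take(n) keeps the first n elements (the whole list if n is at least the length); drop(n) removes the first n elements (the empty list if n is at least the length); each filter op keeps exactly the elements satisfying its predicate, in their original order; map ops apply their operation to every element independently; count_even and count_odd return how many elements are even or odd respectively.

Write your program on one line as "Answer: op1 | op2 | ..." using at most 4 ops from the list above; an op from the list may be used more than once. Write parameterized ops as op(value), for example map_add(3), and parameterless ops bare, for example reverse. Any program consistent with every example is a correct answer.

take(4) | map_add(-9) | count_even

Check, running the answer program on each example:
  [48, -24, 8] -> [48, -24, 8] -> [39, -33, -1] -> 0
  [30, -28, 7, -5, 31, -37, -30, -20, 8, 34] -> [30, -28, 7, -5] -> [21, -37, -2, -14] -> 2
  [43, -1, -12, 29, -42, 1, -13, -8, -5, -43] -> [43, -1, -12, 29] -> [34, -10, -21, 20] -> 3
  [17, -7, 4, 25, -21, 11, 14, -11] -> [17, -7, 4, 25] -> [8, -16, -5, 16] -> 3
  [-39, -48, 1, 16, -31, 40, 2, 23, 25, 18] -> [-39, -48, 1, 16] -> [-48, -57, -8, 7] -> 2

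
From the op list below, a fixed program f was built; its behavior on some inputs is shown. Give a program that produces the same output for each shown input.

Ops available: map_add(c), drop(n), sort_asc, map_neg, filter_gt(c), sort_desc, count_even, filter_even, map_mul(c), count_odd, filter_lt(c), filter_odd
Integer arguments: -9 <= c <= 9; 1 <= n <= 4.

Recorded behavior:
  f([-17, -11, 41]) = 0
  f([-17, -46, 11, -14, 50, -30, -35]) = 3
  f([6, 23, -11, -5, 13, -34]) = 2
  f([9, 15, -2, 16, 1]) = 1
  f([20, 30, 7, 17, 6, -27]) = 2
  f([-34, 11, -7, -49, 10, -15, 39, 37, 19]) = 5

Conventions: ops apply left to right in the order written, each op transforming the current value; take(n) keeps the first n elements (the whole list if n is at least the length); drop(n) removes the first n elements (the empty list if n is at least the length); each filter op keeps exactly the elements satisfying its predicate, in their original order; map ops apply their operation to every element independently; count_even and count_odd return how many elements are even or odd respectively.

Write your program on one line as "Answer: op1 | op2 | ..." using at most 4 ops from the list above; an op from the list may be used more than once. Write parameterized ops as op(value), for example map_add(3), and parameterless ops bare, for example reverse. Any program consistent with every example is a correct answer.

sort_asc | map_mul(-8) | drop(4) | count_even

Check, running the answer program on each example:
  [-17, -11, 41] -> [-17, -11, 41] -> [136, 88, -328] -> [] -> 0
  [-17, -46, 11, -14, 50, -30, -35] -> [-46, -35, -30, -17, -14, 11, 50] -> [368, 280, 240, 136, 112, -88, -400] -> [112, -88, -400] -> 3
  [6, 23, -11, -5, 13, -34] -> [-34, -11, -5, 6, 13, 23] -> [272, 88, 40, -48, -104, -184] -> [-104, -184] -> 2
  [9, 15, -2, 16, 1] -> [-2, 1, 9, 15, 16] -> [16, -8, -72, -120, -128] -> [-128] -> 1
  [20, 30, 7, 17, 6, -27] -> [-27, 6, 7, 17, 20, 30] -> [216, -48, -56, -136, -160, -240] -> [-160, -240] -> 2
  [-34, 11, -7, -49, 10, -15, 39, 37, 19] -> [-49, -34, -15, -7, 10, 11, 19, 37, 39] -> [392, 272, 120, 56, -80, -88, -152, -296, -312] -> [-80, -88, -152, -296, -312] -> 5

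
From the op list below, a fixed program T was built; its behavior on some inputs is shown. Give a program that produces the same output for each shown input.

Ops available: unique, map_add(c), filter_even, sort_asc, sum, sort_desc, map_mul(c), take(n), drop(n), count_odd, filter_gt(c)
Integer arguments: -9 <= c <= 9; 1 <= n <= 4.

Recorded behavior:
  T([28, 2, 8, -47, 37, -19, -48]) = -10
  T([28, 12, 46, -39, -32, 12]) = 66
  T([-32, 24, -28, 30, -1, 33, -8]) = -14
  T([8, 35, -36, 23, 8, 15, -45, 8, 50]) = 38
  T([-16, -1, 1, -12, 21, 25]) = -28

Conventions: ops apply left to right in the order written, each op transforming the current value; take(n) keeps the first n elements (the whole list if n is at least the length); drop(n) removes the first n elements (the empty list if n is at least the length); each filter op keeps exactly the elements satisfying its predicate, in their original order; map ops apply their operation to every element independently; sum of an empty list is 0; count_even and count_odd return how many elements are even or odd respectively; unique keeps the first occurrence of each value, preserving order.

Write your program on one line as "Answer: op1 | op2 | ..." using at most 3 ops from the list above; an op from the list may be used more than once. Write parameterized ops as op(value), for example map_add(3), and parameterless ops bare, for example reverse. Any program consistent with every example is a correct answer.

filter_even | sum

Check, running the answer program on each example:
  [28, 2, 8, -47, 37, -19, -48] -> [28, 2, 8, -48] -> -10
  [28, 12, 46, -39, -32, 12] -> [28, 12, 46, -32, 12] -> 66
  [-32, 24, -28, 30, -1, 33, -8] -> [-32, 24, -28, 30, -8] -> -14
  [8, 35, -36, 23, 8, 15, -45, 8, 50] -> [8, -36, 8, 8, 50] -> 38
  [-16, -1, 1, -12, 21, 25] -> [-16, -12] -> -28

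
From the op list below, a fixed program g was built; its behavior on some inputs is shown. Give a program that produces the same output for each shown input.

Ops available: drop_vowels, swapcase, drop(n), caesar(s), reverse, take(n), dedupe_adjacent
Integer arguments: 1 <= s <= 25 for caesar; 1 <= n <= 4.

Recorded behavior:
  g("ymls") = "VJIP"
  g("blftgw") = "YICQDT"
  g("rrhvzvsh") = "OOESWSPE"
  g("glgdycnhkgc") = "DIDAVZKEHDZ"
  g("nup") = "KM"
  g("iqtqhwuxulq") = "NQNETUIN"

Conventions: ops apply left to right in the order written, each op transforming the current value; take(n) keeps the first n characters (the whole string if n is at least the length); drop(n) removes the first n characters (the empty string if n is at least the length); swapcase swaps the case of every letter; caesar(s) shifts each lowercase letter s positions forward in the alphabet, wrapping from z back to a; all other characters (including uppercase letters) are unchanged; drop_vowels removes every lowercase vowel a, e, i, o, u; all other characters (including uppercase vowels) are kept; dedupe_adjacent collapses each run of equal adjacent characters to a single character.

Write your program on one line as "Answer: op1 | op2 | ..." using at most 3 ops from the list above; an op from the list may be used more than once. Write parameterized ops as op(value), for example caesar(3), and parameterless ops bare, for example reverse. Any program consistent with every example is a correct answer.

drop_vowels | caesar(23) | swapcase

Check, running the answer program on each example:
  "ymls" -> "ymls" -> "vjip" -> "VJIP"
  "blftgw" -> "blftgw" -> "yicqdt" -> "YICQDT"
  "rrhvzvsh" -> "rrhvzvsh" -> "ooeswspe" -> "OOESWSPE"
  "glgdycnhkgc" -> "glgdycnhkgc" -> "didavzkehdz" -> "DIDAVZKEHDZ"
  "nup" -> "np" -> "km" -> "KM"
  "iqtqhwuxulq" -> "qtqhwxlq" -> "nqnetuin" -> "NQNETUIN"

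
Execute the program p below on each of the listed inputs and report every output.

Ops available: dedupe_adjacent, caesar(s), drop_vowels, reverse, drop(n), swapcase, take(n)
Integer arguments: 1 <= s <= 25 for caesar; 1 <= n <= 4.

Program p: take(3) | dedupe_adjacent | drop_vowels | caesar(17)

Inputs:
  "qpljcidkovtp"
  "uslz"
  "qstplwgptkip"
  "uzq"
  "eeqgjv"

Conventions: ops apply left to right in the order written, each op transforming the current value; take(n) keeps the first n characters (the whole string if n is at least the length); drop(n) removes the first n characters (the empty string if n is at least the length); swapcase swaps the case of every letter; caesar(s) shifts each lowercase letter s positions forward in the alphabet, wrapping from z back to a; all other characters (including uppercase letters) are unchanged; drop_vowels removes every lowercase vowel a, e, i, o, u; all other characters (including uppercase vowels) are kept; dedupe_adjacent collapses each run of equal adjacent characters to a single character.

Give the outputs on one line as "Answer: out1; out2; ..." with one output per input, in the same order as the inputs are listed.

Execution, op by op:
  "qpljcidkovtp" -> "qpl" -> "qpl" -> "qpl" -> "hgc"
  "uslz" -> "usl" -> "usl" -> "sl" -> "jc"
  "qstplwgptkip" -> "qst" -> "qst" -> "qst" -> "hjk"
  "uzq" -> "uzq" -> "uzq" -> "zq" -> "qh"
  "eeqgjv" -> "eeq" -> "eq" -> "q" -> "h"

"hgc"; "jc"; "hjk"; "qh"; "h"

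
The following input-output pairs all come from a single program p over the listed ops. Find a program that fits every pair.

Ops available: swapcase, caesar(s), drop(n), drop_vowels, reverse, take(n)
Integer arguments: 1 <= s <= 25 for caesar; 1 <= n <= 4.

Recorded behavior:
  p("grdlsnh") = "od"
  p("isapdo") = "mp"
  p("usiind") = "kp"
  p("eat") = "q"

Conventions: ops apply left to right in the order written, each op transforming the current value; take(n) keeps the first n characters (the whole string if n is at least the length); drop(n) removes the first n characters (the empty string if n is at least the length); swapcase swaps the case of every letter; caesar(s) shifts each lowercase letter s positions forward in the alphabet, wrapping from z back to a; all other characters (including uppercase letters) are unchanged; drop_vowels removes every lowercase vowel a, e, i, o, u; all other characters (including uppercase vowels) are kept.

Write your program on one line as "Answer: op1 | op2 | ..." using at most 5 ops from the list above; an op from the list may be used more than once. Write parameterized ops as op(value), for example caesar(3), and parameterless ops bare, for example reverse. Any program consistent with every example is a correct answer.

drop_vowels | caesar(9) | take(2) | reverse | caesar(14)

Check, running the answer program on each example:
  "grdlsnh" -> "grdlsnh" -> "pamubwq" -> "pa" -> "ap" -> "od"
  "isapdo" -> "spd" -> "bym" -> "by" -> "yb" -> "mp"
  "usiind" -> "snd" -> "bwm" -> "bw" -> "wb" -> "kp"
  "eat" -> "t" -> "c" -> "c" -> "c" -> "q"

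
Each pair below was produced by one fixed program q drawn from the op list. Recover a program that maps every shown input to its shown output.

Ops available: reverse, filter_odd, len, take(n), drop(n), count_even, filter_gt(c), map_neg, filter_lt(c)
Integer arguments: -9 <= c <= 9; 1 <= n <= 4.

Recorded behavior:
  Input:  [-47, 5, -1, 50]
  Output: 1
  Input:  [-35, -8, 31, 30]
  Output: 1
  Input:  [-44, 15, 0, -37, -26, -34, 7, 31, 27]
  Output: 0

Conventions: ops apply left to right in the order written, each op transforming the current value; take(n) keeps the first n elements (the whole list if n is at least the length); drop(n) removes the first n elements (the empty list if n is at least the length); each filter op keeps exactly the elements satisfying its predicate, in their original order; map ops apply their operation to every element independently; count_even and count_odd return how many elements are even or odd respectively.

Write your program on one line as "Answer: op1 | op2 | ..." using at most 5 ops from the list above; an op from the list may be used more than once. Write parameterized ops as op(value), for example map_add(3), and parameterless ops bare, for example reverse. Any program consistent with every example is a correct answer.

drop(3) | filter_gt(-2) | map_neg | take(1) | count_even

Check, running the answer program on each example:
  [-47, 5, -1, 50] -> [50] -> [50] -> [-50] -> [-50] -> 1
  [-35, -8, 31, 30] -> [30] -> [30] -> [-30] -> [-30] -> 1
  [-44, 15, 0, -37, -26, -34, 7, 31, 27] -> [-37, -26, -34, 7, 31, 27] -> [7, 31, 27] -> [-7, -31, -27] -> [-7] -> 0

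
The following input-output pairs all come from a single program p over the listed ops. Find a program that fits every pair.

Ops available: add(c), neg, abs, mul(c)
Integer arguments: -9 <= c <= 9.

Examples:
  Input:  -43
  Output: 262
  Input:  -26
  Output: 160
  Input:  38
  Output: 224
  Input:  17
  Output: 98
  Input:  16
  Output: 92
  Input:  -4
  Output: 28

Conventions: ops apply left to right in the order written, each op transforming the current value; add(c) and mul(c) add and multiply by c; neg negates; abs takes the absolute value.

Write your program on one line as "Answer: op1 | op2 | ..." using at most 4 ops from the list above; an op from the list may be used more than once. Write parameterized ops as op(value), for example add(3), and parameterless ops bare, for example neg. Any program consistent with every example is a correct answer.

mul(6) | add(-4) | abs

Check, running the answer program on each example:
  -43 -> -258 -> -262 -> 262
  -26 -> -156 -> -160 -> 160
  38 -> 228 -> 224 -> 224
  17 -> 102 -> 98 -> 98
  16 -> 96 -> 92 -> 92
  -4 -> -24 -> -28 -> 28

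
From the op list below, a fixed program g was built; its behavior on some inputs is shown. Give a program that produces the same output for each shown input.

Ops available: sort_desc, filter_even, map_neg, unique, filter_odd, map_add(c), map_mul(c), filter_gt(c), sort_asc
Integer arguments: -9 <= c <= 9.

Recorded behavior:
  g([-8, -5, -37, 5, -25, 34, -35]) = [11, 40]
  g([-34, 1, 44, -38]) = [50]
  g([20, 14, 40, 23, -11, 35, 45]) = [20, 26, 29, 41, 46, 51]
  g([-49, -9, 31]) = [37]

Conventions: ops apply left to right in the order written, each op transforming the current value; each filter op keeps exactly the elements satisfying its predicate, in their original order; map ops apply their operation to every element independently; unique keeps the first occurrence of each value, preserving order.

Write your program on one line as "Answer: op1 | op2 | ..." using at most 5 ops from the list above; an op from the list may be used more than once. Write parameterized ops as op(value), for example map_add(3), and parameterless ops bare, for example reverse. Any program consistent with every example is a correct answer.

map_add(9) | map_add(-3) | sort_asc | filter_gt(9)

Check, running the answer program on each example:
  [-8, -5, -37, 5, -25, 34, -35] -> [1, 4, -28, 14, -16, 43, -26] -> [-2, 1, -31, 11, -19, 40, -29] -> [-31, -29, -19, -2, 1, 11, 40] -> [11, 40]
  [-34, 1, 44, -38] -> [-25, 10, 53, -29] -> [-28, 7, 50, -32] -> [-32, -28, 7, 50] -> [50]
  [20, 14, 40, 23, -11, 35, 45] -> [29, 23, 49, 32, -2, 44, 54] -> [26, 20, 46, 29, -5, 41, 51] -> [-5, 20, 26, 29, 41, 46, 51] -> [20, 26, 29, 41, 46, 51]
  [-49, -9, 31] -> [-40, 0, 40] -> [-43, -3, 37] -> [-43, -3, 37] -> [37]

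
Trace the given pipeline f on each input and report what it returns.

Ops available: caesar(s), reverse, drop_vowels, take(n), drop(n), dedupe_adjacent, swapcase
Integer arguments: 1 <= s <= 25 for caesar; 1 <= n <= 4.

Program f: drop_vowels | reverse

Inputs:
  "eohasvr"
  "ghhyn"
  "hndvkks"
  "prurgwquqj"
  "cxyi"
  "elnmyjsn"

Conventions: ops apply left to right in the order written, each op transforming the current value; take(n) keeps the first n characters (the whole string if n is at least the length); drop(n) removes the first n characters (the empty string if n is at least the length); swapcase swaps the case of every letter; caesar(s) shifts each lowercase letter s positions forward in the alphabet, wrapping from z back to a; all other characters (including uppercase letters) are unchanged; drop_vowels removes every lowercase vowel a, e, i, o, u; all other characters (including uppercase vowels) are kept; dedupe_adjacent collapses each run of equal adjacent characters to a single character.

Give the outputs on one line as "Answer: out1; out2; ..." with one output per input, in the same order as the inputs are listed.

Execution, op by op:
  "eohasvr" -> "hsvr" -> "rvsh"
  "ghhyn" -> "ghhyn" -> "nyhhg"
  "hndvkks" -> "hndvkks" -> "skkvdnh"
  "prurgwquqj" -> "prrgwqqj" -> "jqqwgrrp"
  "cxyi" -> "cxy" -> "yxc"
  "elnmyjsn" -> "lnmyjsn" -> "nsjymnl"

"rvsh"; "nyhhg"; "skkvdnh"; "jqqwgrrp"; "yxc"; "nsjymnl"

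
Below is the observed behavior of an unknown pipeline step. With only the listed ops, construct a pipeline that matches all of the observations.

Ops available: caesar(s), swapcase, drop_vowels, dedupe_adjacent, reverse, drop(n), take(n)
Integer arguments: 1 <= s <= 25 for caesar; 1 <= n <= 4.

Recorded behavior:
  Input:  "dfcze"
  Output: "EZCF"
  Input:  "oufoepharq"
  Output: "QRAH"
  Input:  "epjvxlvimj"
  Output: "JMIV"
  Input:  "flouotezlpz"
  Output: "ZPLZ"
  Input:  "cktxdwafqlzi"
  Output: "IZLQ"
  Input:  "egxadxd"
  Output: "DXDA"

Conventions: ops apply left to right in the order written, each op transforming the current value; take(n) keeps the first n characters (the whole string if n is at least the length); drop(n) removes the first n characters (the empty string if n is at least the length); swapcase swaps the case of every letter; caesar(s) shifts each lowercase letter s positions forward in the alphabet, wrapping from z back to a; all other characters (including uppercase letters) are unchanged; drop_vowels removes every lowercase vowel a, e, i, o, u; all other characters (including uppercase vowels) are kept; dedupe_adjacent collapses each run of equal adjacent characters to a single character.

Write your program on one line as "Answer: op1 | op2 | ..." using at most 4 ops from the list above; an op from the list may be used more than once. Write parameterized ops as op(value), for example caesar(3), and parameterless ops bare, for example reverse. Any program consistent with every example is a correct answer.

swapcase | reverse | take(4)

Check, running the answer program on each example:
  "dfcze" -> "DFCZE" -> "EZCFD" -> "EZCF"
  "oufoepharq" -> "OUFOEPHARQ" -> "QRAHPEOFUO" -> "QRAH"
  "epjvxlvimj" -> "EPJVXLVIMJ" -> "JMIVLXVJPE" -> "JMIV"
  "flouotezlpz" -> "FLOUOTEZLPZ" -> "ZPLZETOUOLF" -> "ZPLZ"
  "cktxdwafqlzi" -> "CKTXDWAFQLZI" -> "IZLQFAWDXTKC" -> "IZLQ"
  "egxadxd" -> "EGXADXD" -> "DXDAXGE" -> "DXDA"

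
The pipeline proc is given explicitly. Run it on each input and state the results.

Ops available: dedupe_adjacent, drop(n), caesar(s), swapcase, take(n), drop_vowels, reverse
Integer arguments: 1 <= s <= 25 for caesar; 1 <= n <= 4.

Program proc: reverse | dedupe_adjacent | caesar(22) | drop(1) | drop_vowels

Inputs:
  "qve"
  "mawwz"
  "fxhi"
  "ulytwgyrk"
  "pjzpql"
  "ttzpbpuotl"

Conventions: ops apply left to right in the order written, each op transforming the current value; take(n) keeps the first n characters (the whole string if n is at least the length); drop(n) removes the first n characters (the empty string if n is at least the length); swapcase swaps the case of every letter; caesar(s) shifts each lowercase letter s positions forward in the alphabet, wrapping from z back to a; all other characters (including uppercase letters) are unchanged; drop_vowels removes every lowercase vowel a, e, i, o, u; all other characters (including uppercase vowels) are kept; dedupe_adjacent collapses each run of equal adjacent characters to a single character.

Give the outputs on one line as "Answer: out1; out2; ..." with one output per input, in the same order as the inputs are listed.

"rm"; "sw"; "dtb"; "ncsphq"; "mlvfl"; "pkqlxlvp"

Execution, op by op:
  "qve" -> "evq" -> "evq" -> "arm" -> "rm" -> "rm"
  "mawwz" -> "zwwam" -> "zwam" -> "vswi" -> "swi" -> "sw"
  "fxhi" -> "ihxf" -> "ihxf" -> "edtb" -> "dtb" -> "dtb"
  "ulytwgyrk" -> "krygwtylu" -> "krygwtylu" -> "gnucspuhq" -> "nucspuhq" -> "ncsphq"
  "pjzpql" -> "lqpzjp" -> "lqpzjp" -> "hmlvfl" -> "mlvfl" -> "mlvfl"
  "ttzpbpuotl" -> "ltoupbpztt" -> "ltoupbpzt" -> "hpkqlxlvp" -> "pkqlxlvp" -> "pkqlxlvp"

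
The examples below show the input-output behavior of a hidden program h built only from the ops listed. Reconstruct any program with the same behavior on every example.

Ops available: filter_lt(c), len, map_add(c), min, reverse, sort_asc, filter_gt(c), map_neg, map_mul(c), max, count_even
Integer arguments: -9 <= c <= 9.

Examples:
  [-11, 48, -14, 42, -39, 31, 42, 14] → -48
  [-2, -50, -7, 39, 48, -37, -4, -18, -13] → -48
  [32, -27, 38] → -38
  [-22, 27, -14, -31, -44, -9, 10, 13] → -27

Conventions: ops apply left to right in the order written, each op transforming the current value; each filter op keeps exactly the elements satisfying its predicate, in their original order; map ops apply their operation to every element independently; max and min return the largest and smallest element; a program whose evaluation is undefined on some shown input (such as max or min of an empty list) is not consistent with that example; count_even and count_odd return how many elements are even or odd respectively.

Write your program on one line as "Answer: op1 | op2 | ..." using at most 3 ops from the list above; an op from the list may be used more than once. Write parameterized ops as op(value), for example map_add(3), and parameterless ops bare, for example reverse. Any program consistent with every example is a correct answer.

map_neg | min

Check, running the answer program on each example:
  [-11, 48, -14, 42, -39, 31, 42, 14] -> [11, -48, 14, -42, 39, -31, -42, -14] -> -48
  [-2, -50, -7, 39, 48, -37, -4, -18, -13] -> [2, 50, 7, -39, -48, 37, 4, 18, 13] -> -48
  [32, -27, 38] -> [-32, 27, -38] -> -38
  [-22, 27, -14, -31, -44, -9, 10, 13] -> [22, -27, 14, 31, 44, 9, -10, -13] -> -27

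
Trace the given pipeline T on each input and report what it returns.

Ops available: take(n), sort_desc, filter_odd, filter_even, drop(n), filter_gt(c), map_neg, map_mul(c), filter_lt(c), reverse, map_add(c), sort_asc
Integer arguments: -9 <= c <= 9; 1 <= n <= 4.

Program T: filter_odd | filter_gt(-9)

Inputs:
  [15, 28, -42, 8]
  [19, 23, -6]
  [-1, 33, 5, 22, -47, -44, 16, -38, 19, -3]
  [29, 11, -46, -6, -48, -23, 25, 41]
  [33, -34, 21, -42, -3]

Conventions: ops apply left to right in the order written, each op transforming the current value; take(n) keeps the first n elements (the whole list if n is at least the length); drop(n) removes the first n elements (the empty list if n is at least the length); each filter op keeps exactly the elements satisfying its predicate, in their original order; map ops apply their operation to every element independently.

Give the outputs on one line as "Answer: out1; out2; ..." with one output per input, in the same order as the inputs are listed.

Execution, op by op:
  [15, 28, -42, 8] -> [15] -> [15]
  [19, 23, -6] -> [19, 23] -> [19, 23]
  [-1, 33, 5, 22, -47, -44, 16, -38, 19, -3] -> [-1, 33, 5, -47, 19, -3] -> [-1, 33, 5, 19, -3]
  [29, 11, -46, -6, -48, -23, 25, 41] -> [29, 11, -23, 25, 41] -> [29, 11, 25, 41]
  [33, -34, 21, -42, -3] -> [33, 21, -3] -> [33, 21, -3]

[15]; [19, 23]; [-1, 33, 5, 19, -3]; [29, 11, 25, 41]; [33, 21, -3]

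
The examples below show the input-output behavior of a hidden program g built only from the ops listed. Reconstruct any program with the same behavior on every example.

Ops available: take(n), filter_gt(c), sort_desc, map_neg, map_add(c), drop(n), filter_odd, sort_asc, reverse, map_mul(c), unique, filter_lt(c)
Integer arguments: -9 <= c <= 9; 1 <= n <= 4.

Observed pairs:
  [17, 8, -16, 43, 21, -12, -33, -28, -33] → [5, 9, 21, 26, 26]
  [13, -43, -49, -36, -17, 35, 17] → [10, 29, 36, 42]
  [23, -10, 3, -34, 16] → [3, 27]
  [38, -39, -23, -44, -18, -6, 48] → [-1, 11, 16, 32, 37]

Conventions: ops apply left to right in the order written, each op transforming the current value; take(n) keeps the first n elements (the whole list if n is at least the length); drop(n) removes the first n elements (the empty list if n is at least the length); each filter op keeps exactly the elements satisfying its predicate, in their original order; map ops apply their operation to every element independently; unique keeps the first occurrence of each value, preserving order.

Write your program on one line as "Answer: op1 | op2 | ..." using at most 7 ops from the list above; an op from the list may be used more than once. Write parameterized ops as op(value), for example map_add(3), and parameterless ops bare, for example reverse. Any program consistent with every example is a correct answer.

filter_lt(4) | map_add(7) | sort_asc | map_neg | sort_asc | filter_gt(-7)

Check, running the answer program on each example:
  [17, 8, -16, 43, 21, -12, -33, -28, -33] -> [-16, -12, -33, -28, -33] -> [-9, -5, -26, -21, -26] -> [-26, -26, -21, -9, -5] -> [26, 26, 21, 9, 5] -> [5, 9, 21, 26, 26] -> [5, 9, 21, 26, 26]
  [13, -43, -49, -36, -17, 35, 17] -> [-43, -49, -36, -17] -> [-36, -42, -29, -10] -> [-42, -36, -29, -10] -> [42, 36, 29, 10] -> [10, 29, 36, 42] -> [10, 29, 36, 42]
  [23, -10, 3, -34, 16] -> [-10, 3, -34] -> [-3, 10, -27] -> [-27, -3, 10] -> [27, 3, -10] -> [-10, 3, 27] -> [3, 27]
  [38, -39, -23, -44, -18, -6, 48] -> [-39, -23, -44, -18, -6] -> [-32, -16, -37, -11, 1] -> [-37, -32, -16, -11, 1] -> [37, 32, 16, 11, -1] -> [-1, 11, 16, 32, 37] -> [-1, 11, 16, 32, 37]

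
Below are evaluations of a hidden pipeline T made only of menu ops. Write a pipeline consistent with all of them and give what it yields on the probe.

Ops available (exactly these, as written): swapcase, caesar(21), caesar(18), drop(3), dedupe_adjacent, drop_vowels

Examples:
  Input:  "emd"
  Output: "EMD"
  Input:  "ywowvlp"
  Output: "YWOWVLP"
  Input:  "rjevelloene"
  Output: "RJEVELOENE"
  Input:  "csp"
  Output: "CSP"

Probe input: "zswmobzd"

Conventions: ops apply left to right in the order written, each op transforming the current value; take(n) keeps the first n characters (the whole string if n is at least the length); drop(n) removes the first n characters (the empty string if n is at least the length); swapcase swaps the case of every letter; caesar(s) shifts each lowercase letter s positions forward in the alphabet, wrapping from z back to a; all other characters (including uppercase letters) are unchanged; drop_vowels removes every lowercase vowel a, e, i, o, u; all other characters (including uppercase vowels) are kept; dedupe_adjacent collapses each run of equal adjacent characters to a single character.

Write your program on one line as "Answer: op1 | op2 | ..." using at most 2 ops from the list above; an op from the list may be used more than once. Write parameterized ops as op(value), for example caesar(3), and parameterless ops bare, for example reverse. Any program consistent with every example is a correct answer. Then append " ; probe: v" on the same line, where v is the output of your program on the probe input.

dedupe_adjacent | swapcase ; probe: "ZSWMOBZD"

Check, running the answer program on each example:
  "emd" -> "emd" -> "EMD"
  "ywowvlp" -> "ywowvlp" -> "YWOWVLP"
  "rjevelloene" -> "rjeveloene" -> "RJEVELOENE"
  "csp" -> "csp" -> "CSP"
  probe: "zswmobzd" -> "zswmobzd" -> "ZSWMOBZD"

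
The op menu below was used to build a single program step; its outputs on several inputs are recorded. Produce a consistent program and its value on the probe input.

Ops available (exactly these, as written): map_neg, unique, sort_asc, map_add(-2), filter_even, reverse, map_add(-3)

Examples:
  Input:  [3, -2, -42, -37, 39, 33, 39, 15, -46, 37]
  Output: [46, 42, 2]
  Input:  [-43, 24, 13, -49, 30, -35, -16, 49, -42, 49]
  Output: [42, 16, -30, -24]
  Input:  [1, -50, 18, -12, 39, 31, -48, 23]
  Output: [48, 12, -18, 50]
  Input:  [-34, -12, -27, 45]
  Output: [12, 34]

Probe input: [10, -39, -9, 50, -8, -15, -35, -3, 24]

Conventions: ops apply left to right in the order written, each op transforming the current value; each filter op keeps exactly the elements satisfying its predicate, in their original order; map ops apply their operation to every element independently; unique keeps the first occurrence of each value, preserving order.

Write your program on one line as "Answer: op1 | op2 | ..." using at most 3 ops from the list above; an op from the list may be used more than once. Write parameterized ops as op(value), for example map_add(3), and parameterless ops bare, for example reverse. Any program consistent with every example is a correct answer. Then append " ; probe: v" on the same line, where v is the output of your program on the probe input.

map_neg | reverse | filter_even ; probe: [-24, 8, -50, -10]

Check, running the answer program on each example:
  [3, -2, -42, -37, 39, 33, 39, 15, -46, 37] -> [-3, 2, 42, 37, -39, -33, -39, -15, 46, -37] -> [-37, 46, -15, -39, -33, -39, 37, 42, 2, -3] -> [46, 42, 2]
  [-43, 24, 13, -49, 30, -35, -16, 49, -42, 49] -> [43, -24, -13, 49, -30, 35, 16, -49, 42, -49] -> [-49, 42, -49, 16, 35, -30, 49, -13, -24, 43] -> [42, 16, -30, -24]
  [1, -50, 18, -12, 39, 31, -48, 23] -> [-1, 50, -18, 12, -39, -31, 48, -23] -> [-23, 48, -31, -39, 12, -18, 50, -1] -> [48, 12, -18, 50]
  [-34, -12, -27, 45] -> [34, 12, 27, -45] -> [-45, 27, 12, 34] -> [12, 34]
  probe: [10, -39, -9, 50, -8, -15, -35, -3, 24] -> [-10, 39, 9, -50, 8, 15, 35, 3, -24] -> [-24, 3, 35, 15, 8, -50, 9, 39, -10] -> [-24, 8, -50, -10]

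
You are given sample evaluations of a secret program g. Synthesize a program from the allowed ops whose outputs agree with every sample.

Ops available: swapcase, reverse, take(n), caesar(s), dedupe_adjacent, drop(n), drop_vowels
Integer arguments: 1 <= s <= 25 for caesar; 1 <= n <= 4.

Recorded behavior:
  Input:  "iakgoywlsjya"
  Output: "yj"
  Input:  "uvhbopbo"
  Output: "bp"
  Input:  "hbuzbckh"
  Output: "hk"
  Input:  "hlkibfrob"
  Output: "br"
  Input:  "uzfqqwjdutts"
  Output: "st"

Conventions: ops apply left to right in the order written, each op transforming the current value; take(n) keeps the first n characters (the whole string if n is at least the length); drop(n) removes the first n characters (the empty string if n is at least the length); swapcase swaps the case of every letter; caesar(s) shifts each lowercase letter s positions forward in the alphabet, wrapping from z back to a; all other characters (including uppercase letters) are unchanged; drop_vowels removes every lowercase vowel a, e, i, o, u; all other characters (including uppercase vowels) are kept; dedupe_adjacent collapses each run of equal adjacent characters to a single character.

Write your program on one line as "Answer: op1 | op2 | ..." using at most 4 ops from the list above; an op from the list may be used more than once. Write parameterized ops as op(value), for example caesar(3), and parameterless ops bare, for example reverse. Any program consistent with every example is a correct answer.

drop(2) | drop_vowels | reverse | take(2)

Check, running the answer program on each example:
  "iakgoywlsjya" -> "kgoywlsjya" -> "kgywlsjy" -> "yjslwygk" -> "yj"
  "uvhbopbo" -> "hbopbo" -> "hbpb" -> "bpbh" -> "bp"
  "hbuzbckh" -> "uzbckh" -> "zbckh" -> "hkcbz" -> "hk"
  "hlkibfrob" -> "kibfrob" -> "kbfrb" -> "brfbk" -> "br"
  "uzfqqwjdutts" -> "fqqwjdutts" -> "fqqwjdtts" -> "sttdjwqqf" -> "st"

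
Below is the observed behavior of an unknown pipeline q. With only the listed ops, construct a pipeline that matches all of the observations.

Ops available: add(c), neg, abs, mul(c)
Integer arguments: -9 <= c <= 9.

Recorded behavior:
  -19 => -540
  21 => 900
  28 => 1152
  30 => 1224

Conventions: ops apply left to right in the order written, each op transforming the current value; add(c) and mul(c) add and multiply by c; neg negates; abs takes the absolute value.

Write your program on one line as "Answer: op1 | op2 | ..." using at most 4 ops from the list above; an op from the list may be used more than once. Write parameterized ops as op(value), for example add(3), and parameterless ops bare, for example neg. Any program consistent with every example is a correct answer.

add(4) | mul(-6) | mul(6) | neg

Check, running the answer program on each example:
  -19 -> -15 -> 90 -> 540 -> -540
  21 -> 25 -> -150 -> -900 -> 900
  28 -> 32 -> -192 -> -1152 -> 1152
  30 -> 34 -> -204 -> -1224 -> 1224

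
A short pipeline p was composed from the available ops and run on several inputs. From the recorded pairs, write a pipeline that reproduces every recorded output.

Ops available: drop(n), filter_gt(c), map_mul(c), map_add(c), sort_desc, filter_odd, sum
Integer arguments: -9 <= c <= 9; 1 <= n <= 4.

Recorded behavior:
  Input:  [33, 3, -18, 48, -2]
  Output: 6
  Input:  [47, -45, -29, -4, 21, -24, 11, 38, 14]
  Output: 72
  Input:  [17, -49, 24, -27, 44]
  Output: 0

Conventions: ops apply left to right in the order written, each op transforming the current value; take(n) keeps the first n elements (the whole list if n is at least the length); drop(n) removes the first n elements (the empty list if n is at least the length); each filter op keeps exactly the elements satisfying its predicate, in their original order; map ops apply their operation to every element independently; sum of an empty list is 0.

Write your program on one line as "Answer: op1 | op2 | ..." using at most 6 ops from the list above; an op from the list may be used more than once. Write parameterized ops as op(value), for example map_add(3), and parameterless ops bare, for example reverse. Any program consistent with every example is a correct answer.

drop(1) | map_mul(-3) | drop(3) | sort_desc | filter_gt(5) | sum

Check, running the answer program on each example:
  [33, 3, -18, 48, -2] -> [3, -18, 48, -2] -> [-9, 54, -144, 6] -> [6] -> [6] -> [6] -> 6
  [47, -45, -29, -4, 21, -24, 11, 38, 14] -> [-45, -29, -4, 21, -24, 11, 38, 14] -> [135, 87, 12, -63, 72, -33, -114, -42] -> [-63, 72, -33, -114, -42] -> [72, -33, -42, -63, -114] -> [72] -> 72
  [17, -49, 24, -27, 44] -> [-49, 24, -27, 44] -> [147, -72, 81, -132] -> [-132] -> [-132] -> [] -> 0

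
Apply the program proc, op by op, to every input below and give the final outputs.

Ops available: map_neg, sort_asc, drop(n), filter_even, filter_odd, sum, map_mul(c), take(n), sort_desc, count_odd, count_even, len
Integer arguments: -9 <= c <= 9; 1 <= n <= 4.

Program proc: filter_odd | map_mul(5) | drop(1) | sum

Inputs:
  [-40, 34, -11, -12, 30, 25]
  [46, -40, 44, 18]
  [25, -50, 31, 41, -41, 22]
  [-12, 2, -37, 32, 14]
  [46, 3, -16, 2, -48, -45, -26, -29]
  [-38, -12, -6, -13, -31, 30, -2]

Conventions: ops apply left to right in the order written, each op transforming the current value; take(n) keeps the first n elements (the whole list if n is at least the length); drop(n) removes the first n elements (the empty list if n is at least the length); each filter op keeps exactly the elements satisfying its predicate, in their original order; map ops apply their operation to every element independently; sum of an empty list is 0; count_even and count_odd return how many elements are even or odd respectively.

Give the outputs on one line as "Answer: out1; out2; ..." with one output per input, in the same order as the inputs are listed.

Execution, op by op:
  [-40, 34, -11, -12, 30, 25] -> [-11, 25] -> [-55, 125] -> [125] -> 125
  [46, -40, 44, 18] -> [] -> [] -> [] -> 0
  [25, -50, 31, 41, -41, 22] -> [25, 31, 41, -41] -> [125, 155, 205, -205] -> [155, 205, -205] -> 155
  [-12, 2, -37, 32, 14] -> [-37] -> [-185] -> [] -> 0
  [46, 3, -16, 2, -48, -45, -26, -29] -> [3, -45, -29] -> [15, -225, -145] -> [-225, -145] -> -370
  [-38, -12, -6, -13, -31, 30, -2] -> [-13, -31] -> [-65, -155] -> [-155] -> -155

125; 0; 155; 0; -370; -155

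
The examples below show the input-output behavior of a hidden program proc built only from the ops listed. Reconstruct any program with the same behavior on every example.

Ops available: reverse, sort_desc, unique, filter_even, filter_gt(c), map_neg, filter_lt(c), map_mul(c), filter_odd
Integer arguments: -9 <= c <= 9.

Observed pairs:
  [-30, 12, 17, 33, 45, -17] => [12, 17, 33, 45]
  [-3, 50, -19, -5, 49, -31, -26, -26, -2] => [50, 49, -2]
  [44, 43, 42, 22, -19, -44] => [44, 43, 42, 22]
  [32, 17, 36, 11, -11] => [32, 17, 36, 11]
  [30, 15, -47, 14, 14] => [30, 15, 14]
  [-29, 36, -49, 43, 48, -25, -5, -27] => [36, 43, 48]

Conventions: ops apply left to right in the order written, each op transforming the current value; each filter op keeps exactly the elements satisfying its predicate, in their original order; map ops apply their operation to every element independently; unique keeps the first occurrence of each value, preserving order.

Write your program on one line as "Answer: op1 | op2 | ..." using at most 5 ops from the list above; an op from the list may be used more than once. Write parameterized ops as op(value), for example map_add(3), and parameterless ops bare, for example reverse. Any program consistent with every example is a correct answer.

map_neg | unique | filter_lt(3) | map_neg

Check, running the answer program on each example:
  [-30, 12, 17, 33, 45, -17] -> [30, -12, -17, -33, -45, 17] -> [30, -12, -17, -33, -45, 17] -> [-12, -17, -33, -45] -> [12, 17, 33, 45]
  [-3, 50, -19, -5, 49, -31, -26, -26, -2] -> [3, -50, 19, 5, -49, 31, 26, 26, 2] -> [3, -50, 19, 5, -49, 31, 26, 2] -> [-50, -49, 2] -> [50, 49, -2]
  [44, 43, 42, 22, -19, -44] -> [-44, -43, -42, -22, 19, 44] -> [-44, -43, -42, -22, 19, 44] -> [-44, -43, -42, -22] -> [44, 43, 42, 22]
  [32, 17, 36, 11, -11] -> [-32, -17, -36, -11, 11] -> [-32, -17, -36, -11, 11] -> [-32, -17, -36, -11] -> [32, 17, 36, 11]
  [30, 15, -47, 14, 14] -> [-30, -15, 47, -14, -14] -> [-30, -15, 47, -14] -> [-30, -15, -14] -> [30, 15, 14]
  [-29, 36, -49, 43, 48, -25, -5, -27] -> [29, -36, 49, -43, -48, 25, 5, 27] -> [29, -36, 49, -43, -48, 25, 5, 27] -> [-36, -43, -48] -> [36, 43, 48]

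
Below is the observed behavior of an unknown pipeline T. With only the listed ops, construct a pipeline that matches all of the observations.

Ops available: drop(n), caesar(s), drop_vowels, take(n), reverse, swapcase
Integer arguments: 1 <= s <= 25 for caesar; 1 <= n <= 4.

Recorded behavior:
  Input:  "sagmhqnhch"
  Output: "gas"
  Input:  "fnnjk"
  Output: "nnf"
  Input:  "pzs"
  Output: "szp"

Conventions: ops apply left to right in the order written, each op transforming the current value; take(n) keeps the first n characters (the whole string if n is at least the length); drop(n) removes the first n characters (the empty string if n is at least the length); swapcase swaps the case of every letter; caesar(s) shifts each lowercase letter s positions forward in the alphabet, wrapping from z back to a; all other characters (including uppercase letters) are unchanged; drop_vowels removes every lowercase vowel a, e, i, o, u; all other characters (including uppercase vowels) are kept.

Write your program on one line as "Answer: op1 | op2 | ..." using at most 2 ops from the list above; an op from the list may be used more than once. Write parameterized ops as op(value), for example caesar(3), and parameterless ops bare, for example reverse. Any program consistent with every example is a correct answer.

take(3) | reverse

Check, running the answer program on each example:
  "sagmhqnhch" -> "sag" -> "gas"
  "fnnjk" -> "fnn" -> "nnf"
  "pzs" -> "pzs" -> "szp"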